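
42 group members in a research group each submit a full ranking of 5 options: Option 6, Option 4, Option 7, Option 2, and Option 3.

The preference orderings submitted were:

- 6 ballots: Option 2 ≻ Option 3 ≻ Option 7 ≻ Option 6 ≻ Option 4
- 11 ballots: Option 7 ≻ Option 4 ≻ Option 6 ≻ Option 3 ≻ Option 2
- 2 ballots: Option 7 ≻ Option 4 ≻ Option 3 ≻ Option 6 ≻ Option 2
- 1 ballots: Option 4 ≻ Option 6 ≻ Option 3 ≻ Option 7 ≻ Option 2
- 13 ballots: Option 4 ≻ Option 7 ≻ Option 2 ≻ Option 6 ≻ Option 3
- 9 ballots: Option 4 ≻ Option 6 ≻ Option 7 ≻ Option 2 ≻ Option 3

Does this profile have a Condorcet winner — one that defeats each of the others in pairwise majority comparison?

Yes

Head-to-head results (42 voters total):
Option 6 vs Option 4: Option 4 wins 36–6.
Option 6 vs Option 7: Option 7 wins 32–10.
Option 6 vs Option 2: Option 6 wins 23–19.
Option 6 vs Option 3: Option 6 wins 34–8.
Option 4 vs Option 7: Option 4 wins 23–19.
Option 4 vs Option 2: Option 4 wins 36–6.
Option 4 vs Option 3: Option 4 wins 36–6.
Option 7 vs Option 2: Option 7 wins 36–6.
Option 7 vs Option 3: Option 7 wins 35–7.
Option 2 vs Option 3: Option 2 wins 28–14.
Option 4 beats each rival — Option 6 (36–6), Option 7 (23–19), Option 2 (36–6), Option 3 (36–6) — so Option 4 is the Condorcet winner.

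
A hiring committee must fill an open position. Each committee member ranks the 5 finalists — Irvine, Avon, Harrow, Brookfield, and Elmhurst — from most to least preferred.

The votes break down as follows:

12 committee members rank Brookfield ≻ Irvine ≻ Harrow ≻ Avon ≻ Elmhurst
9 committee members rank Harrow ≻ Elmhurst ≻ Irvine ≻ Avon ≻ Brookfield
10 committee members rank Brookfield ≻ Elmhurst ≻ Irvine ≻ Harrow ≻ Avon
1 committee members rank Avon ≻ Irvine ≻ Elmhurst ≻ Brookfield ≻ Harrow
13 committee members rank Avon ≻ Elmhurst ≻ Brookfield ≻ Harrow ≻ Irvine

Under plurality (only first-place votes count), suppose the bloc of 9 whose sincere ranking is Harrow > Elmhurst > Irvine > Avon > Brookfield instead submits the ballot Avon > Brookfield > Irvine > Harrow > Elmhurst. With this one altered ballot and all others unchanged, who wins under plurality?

Avon

First-place totals with the altered ballot: Irvine 0, Avon 23, Harrow 0, Brookfield 22, Elmhurst 0.
The switch changes the winner from Brookfield to Avon.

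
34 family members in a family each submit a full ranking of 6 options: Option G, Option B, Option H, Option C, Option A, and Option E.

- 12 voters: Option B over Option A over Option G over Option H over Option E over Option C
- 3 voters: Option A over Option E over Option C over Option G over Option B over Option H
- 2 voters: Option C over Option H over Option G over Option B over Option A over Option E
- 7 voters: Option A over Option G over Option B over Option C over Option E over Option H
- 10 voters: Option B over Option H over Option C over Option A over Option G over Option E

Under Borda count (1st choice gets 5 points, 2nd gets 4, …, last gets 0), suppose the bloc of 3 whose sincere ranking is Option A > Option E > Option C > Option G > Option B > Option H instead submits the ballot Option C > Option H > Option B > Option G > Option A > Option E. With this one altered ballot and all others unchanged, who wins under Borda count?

Option B

Borda totals with the altered ballot: Option G 86, Option B 144, Option H 84, Option C 69, Option A 108, Option E 19.
The winner is unchanged: still Option B.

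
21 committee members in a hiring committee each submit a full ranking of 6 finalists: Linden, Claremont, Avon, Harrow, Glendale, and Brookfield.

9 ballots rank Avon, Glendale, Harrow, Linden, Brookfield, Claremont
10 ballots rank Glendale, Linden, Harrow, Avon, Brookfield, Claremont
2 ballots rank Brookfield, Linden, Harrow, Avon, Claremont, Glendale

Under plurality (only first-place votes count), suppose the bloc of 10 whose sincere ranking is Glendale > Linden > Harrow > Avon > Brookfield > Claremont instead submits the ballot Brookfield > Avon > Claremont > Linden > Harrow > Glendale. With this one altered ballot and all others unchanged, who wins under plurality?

First-place totals with the altered ballot: Linden 0, Claremont 0, Avon 9, Harrow 0, Glendale 0, Brookfield 12.
The switch changes the winner from Glendale to Brookfield.

Brookfield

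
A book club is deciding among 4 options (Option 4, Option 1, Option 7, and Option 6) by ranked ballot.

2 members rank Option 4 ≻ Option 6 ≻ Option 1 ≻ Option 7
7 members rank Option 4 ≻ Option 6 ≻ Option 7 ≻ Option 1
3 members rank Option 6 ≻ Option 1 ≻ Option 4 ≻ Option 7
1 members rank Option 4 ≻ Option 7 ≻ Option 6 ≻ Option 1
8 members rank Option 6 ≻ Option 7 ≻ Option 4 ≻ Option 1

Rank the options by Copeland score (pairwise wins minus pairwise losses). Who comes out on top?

Option 6

Pairwise results:
  Option 4 vs Option 1: Option 4 wins 18–3.
  Option 4 vs Option 7: Option 4 wins 13–8.
  Option 4 vs Option 6: Option 6 wins 11–10.
  Option 1 vs Option 7: Option 7 wins 16–5.
  Option 1 vs Option 6: Option 6 wins 21–0.
  Option 7 vs Option 6: Option 6 wins 20–1.
Copeland scores (wins − losses):
  Option 4: 2 − 1 = 1
  Option 1: 0 − 3 = -3
  Option 7: 1 − 2 = -1
  Option 6: 3 − 0 = 3
Option 6 has the best Copeland score.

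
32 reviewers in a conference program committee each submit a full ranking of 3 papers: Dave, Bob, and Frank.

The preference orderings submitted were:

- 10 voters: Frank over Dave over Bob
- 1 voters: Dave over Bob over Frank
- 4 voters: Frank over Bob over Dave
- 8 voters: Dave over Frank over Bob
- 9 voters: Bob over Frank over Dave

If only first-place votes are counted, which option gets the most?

First-place vote totals:
  Dave: 9
  Bob: 9
  Frank: 14
Frank has the most first-place votes.

Frank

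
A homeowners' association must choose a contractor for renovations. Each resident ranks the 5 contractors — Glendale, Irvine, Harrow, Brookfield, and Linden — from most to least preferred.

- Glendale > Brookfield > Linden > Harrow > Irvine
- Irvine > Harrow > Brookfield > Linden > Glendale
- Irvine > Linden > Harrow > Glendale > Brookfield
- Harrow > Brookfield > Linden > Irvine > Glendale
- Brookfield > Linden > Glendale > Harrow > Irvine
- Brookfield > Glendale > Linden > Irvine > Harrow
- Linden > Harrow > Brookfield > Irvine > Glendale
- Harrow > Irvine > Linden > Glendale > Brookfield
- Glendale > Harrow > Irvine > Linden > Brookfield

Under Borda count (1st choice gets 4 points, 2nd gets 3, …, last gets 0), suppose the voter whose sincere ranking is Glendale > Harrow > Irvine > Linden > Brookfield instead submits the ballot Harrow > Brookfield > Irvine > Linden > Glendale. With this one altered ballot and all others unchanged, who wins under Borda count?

Harrow

Borda totals with the altered ballot: Glendale 11, Irvine 16, Harrow 22, Brookfield 21, Linden 20.
The winner is unchanged: still Harrow.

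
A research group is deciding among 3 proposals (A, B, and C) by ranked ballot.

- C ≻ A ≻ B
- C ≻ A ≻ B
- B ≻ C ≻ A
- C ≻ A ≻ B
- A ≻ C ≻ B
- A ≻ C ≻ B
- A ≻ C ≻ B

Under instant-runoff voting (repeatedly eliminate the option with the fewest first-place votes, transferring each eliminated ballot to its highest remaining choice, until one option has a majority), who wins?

Round 1: A 3, C 3, B 1. B has the fewest and is eliminated.
Round 2: C 4, A 3. C has a majority.

C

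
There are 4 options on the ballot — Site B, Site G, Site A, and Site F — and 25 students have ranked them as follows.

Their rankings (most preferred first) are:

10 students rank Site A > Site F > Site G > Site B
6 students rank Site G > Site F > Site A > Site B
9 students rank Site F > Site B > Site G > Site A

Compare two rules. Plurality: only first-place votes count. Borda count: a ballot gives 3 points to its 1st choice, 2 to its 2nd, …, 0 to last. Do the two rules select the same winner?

No

Plurality first-place counts: Site B 0, Site G 6, Site A 10, Site F 9 → Site A.
Borda totals: Site B 18, Site G 37, Site A 36, Site F 59 → Site F.
The two rules disagree: plurality picks Site A, Borda picks Site F.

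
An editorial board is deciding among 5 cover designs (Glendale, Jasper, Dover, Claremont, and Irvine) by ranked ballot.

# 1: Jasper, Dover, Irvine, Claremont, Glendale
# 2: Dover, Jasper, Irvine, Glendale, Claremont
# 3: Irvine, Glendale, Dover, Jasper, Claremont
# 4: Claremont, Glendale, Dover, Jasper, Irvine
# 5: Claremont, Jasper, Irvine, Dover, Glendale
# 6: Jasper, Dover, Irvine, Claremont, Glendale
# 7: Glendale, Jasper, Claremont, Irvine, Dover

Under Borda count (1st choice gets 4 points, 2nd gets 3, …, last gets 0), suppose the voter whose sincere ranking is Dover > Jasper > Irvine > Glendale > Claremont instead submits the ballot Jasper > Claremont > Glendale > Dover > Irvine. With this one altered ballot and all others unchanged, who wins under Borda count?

Jasper

Borda totals with the altered ballot: Glendale 12, Jasper 20, Dover 12, Claremont 15, Irvine 11.
The winner is unchanged: still Jasper.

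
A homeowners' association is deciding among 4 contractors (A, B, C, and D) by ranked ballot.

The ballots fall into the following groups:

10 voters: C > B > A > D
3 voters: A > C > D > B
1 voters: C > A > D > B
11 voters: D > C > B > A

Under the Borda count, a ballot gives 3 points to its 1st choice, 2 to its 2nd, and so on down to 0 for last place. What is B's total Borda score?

Borda scores:
  A: 10·1 + 3·3 + 2 + 11·0 = 21
  B: 10·2 + 3·0 + 0 + 11·1 = 31
  C: 10·3 + 3·2 + 3 + 11·2 = 61
  D: 10·0 + 3·1 + 1 + 11·3 = 37

31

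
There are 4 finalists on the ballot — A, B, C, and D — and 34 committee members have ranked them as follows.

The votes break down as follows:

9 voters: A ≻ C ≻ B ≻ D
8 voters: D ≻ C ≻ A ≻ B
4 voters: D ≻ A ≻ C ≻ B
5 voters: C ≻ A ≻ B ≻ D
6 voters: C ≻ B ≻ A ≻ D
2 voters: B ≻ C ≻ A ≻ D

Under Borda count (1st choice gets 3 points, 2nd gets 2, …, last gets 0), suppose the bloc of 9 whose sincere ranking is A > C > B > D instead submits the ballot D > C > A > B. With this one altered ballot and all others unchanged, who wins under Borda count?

C

Borda totals with the altered ballot: A 43, B 23, C 75, D 63.
The winner is unchanged: still C.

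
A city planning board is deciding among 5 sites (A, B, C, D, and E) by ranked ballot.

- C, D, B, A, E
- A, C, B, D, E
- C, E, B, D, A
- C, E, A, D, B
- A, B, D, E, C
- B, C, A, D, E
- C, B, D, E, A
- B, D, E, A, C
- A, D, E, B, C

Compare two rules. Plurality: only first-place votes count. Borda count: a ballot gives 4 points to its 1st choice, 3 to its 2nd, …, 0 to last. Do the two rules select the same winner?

Plurality first-place counts: A 3, B 2, C 4, D 0, E 0 → C.
Borda totals: A 18, B 21, C 22, D 17, E 12 → C.
The two rules agree on C.

Yes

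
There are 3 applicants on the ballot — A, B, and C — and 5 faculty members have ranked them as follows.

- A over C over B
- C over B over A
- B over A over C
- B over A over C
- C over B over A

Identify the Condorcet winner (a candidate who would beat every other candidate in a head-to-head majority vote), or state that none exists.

There is no Condorcet winner

Head-to-head results (5 voters total):
A vs B: B wins 4–1.
A vs C: A wins 3–2.
B vs C: C wins 3–2.
No candidate beats all others: A beats C beats B beats A, a majority cycle.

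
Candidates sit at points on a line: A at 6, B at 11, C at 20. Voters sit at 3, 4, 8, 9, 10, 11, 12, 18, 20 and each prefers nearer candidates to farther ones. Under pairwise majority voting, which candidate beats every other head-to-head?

With single-peaked preferences on a line, the Condorcet winner is the candidate closest to the median voter.
The median voter (position 10) is closest to B at 11.
Check: B vs C — voters closer to B: 7 of 9.

B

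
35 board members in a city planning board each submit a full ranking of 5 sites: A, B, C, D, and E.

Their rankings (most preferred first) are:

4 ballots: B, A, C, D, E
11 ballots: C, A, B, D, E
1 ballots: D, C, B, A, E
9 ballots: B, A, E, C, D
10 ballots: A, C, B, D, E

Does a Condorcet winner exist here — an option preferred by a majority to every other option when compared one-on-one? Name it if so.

A

Head-to-head results (35 voters total):
A vs B: A wins 21–14.
A vs C: A wins 23–12.
A vs D: A wins 34–1.
A vs E: A wins 35–0.
B vs C: C wins 22–13.
B vs D: B wins 34–1.
B vs E: B wins 35–0.
C vs D: C wins 34–1.
C vs E: C wins 26–9.
D vs E: D wins 26–9.
A beats each rival — B (21–14), C (23–12), D (34–1), E (35–0) — so A is the Condorcet winner.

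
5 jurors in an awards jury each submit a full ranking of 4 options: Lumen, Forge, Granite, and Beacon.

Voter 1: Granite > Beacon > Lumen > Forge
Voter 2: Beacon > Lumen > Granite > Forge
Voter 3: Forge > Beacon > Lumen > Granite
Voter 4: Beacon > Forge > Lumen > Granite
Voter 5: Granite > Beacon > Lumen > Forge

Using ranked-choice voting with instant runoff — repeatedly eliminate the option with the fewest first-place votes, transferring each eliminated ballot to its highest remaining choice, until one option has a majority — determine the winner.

Round 1: Granite 2, Beacon 2, Forge 1, Lumen 0. Lumen has the fewest and is eliminated.
Round 2: Granite 2, Beacon 2, Forge 1. Forge has the fewest and is eliminated.
Round 3: Beacon 3, Granite 2. Beacon has a majority.

Beacon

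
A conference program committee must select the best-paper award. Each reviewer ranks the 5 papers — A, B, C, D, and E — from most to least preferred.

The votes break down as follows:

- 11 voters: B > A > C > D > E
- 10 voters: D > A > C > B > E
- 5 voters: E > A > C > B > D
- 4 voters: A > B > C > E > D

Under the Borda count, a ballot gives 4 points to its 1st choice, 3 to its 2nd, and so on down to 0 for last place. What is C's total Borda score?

60

Borda scores:
  A: 11·3 + 10·3 + 5·3 + 4·4 = 94
  B: 11·4 + 10·1 + 5·1 + 4·3 = 71
  C: 11·2 + 10·2 + 5·2 + 4·2 = 60
  D: 11·1 + 10·4 + 5·0 + 4·0 = 51
  E: 11·0 + 10·0 + 5·4 + 4·1 = 24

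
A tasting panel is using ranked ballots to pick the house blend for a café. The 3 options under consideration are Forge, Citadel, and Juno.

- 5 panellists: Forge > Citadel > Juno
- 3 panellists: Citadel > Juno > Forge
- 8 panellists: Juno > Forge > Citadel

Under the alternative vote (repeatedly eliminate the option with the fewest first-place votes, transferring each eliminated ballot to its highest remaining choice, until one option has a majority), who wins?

Juno

Round 1: Juno 8, Forge 5, Citadel 3. Citadel has the fewest and is eliminated.
Round 2: Juno 11, Forge 5. Juno has a majority.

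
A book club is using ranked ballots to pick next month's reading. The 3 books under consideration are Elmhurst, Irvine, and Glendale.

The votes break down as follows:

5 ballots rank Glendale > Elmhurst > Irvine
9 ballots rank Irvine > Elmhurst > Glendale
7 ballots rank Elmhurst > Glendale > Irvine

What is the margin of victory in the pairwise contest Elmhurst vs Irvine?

3

Ballots ranking Elmhurst above Irvine: 5+7 = 12.
Ballots ranking Irvine above Elmhurst: 9.
Elmhurst wins 12–9, a margin of 3.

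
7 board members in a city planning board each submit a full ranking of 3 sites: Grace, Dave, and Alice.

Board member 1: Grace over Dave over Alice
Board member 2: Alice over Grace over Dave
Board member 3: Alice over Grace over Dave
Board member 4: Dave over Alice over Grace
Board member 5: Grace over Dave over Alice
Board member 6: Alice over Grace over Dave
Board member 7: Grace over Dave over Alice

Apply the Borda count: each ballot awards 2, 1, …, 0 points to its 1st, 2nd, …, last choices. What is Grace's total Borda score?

Borda scores:
  Grace: 2 + 1 + 1 + 0 + 2 + 1 + 2 = 9
  Dave: 1 + 0 + 0 + 2 + 1 + 0 + 1 = 5
  Alice: 0 + 2 + 2 + 1 + 0 + 2 + 0 = 7

9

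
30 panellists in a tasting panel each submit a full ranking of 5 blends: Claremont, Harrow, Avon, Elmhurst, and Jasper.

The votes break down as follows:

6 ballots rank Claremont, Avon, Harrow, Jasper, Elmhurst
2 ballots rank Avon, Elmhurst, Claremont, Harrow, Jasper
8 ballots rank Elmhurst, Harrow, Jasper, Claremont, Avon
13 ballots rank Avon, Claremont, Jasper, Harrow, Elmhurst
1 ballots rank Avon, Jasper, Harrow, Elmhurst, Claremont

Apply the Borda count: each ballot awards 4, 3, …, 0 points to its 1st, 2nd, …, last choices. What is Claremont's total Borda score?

Borda scores:
  Claremont: 6·4 + 2·2 + 8·1 + 13·3 + 0 = 75
  Harrow: 6·2 + 2·1 + 8·3 + 13·1 + 2 = 53
  Avon: 6·3 + 2·4 + 8·0 + 13·4 + 4 = 82
  Elmhurst: 6·0 + 2·3 + 8·4 + 13·0 + 1 = 39
  Jasper: 6·1 + 2·0 + 8·2 + 13·2 + 3 = 51

75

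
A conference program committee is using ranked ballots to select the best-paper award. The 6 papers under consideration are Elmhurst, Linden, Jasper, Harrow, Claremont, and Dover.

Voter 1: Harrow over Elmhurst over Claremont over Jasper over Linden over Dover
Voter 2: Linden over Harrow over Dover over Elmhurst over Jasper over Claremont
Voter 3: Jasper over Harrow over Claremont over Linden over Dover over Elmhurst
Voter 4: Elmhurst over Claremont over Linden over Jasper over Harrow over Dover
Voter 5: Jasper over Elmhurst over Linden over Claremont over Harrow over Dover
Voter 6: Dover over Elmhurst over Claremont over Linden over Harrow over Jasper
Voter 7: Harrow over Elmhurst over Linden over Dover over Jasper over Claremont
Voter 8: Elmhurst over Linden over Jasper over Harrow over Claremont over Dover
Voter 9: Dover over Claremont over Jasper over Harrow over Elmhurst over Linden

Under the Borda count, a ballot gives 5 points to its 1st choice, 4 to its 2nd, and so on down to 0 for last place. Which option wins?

Elmhurst

Borda scores:
  Elmhurst: 4 + 2 + 0 + 5 + 4 + 4 + 4 + 5 + 1 = 29
  Linden: 1 + 5 + 2 + 3 + 3 + 2 + 3 + 4 + 0 = 23
  Jasper: 2 + 1 + 5 + 2 + 5 + 0 + 1 + 3 + 3 = 22
  Harrow: 5 + 4 + 4 + 1 + 1 + 1 + 5 + 2 + 2 = 25
  Claremont: 3 + 0 + 3 + 4 + 2 + 3 + 0 + 1 + 4 = 20
  Dover: 0 + 3 + 1 + 0 + 0 + 5 + 2 + 0 + 5 = 16
Elmhurst has the highest total.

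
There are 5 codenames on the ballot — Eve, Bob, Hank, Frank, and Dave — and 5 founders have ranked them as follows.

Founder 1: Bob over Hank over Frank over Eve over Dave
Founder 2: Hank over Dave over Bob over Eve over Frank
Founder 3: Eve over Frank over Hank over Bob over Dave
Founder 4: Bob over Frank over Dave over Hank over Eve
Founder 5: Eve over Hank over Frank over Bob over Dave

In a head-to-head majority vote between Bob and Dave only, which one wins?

Ballots ranking Bob above Dave: 4.
Ballots ranking Dave above Bob: 1.
Bob wins the head-to-head, 4–1.

Bob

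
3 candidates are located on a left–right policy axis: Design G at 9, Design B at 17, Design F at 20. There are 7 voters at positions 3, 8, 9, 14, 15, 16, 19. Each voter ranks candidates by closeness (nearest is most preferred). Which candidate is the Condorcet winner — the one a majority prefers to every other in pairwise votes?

Design B

With single-peaked preferences on a line, the Condorcet winner is the candidate closest to the median voter.
The median voter (position 14) is closest to Design B at 17.
Check: Design B vs Design G — voters closer to Design B: 4 of 7.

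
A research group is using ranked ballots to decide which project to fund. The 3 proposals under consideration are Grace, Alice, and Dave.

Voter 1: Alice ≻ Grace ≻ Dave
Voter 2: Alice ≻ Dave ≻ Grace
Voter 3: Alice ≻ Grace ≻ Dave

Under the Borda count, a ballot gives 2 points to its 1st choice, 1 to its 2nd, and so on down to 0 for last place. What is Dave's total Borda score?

Borda scores:
  Grace: 1 + 0 + 1 = 2
  Alice: 2 + 2 + 2 = 6
  Dave: 0 + 1 + 0 = 1

1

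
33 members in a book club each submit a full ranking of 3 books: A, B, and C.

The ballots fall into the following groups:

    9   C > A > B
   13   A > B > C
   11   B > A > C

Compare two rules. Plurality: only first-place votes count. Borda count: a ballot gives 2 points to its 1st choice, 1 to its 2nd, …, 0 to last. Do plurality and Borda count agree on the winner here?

Plurality first-place counts: A 13, B 11, C 9 → A.
Borda totals: A 46, B 35, C 18 → A.
The two rules agree on A.

Yes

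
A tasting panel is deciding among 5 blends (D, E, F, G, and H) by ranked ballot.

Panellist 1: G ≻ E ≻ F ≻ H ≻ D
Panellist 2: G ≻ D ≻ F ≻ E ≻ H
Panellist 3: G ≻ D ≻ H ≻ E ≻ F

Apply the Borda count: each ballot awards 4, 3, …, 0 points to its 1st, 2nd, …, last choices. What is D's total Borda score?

Borda scores:
  D: 0 + 3 + 3 = 6
  E: 3 + 1 + 1 = 5
  F: 2 + 2 + 0 = 4
  G: 4 + 4 + 4 = 12
  H: 1 + 0 + 2 = 3

6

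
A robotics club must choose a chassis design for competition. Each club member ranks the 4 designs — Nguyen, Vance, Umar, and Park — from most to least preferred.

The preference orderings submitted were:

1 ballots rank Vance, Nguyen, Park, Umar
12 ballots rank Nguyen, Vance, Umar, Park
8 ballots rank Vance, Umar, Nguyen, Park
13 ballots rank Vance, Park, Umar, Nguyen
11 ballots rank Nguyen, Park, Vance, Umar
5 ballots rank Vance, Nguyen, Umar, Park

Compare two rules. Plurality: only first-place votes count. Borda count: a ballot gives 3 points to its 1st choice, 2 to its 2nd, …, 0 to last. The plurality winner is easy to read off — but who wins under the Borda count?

Vance

Plurality first-place counts: Nguyen 23, Vance 27, Umar 0, Park 0 → Vance.
Borda totals: Nguyen 89, Vance 116, Umar 46, Park 49 → Vance.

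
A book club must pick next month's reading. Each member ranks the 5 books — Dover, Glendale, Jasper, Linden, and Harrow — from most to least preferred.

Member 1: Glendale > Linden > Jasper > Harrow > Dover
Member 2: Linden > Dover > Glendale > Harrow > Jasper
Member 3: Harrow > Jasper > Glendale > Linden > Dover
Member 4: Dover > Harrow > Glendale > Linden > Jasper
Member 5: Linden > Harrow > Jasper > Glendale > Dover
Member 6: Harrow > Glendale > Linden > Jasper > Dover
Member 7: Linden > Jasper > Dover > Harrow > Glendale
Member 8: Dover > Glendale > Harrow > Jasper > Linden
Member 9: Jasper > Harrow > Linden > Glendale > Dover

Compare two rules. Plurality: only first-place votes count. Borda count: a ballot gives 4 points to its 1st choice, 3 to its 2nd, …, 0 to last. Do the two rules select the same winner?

Plurality first-place counts: Dover 2, Glendale 1, Jasper 1, Linden 3, Harrow 2 → Linden.
Borda totals: Dover 13, Glendale 18, Jasper 16, Linden 21, Harrow 22 → Harrow.
The two rules disagree: plurality picks Linden, Borda picks Harrow.

No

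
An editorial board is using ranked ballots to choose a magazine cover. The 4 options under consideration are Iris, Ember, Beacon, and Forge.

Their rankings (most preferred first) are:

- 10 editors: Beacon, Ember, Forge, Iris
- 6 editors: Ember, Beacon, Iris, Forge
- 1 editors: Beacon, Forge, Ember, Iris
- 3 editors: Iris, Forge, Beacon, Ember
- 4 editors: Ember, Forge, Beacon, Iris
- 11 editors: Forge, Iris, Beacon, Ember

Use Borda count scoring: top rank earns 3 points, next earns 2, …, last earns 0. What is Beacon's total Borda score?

Borda scores:
  Iris: 10·0 + 6·1 + 0 + 3·3 + 4·0 + 11·2 = 37
  Ember: 10·2 + 6·3 + 1 + 3·0 + 4·3 + 11·0 = 51
  Beacon: 10·3 + 6·2 + 3 + 3·1 + 4·1 + 11·1 = 63
  Forge: 10·1 + 6·0 + 2 + 3·2 + 4·2 + 11·3 = 59

63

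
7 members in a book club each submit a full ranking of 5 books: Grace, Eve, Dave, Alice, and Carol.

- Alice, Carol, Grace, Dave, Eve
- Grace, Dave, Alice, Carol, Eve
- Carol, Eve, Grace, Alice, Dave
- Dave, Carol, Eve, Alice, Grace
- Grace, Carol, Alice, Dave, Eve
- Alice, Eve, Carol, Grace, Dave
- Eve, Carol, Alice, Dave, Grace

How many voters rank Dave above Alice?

2

Ballots ranking Dave above Alice: 2.
Ballots ranking Alice above Dave: 5.
So 2 of 7 voters prefer Dave to Alice.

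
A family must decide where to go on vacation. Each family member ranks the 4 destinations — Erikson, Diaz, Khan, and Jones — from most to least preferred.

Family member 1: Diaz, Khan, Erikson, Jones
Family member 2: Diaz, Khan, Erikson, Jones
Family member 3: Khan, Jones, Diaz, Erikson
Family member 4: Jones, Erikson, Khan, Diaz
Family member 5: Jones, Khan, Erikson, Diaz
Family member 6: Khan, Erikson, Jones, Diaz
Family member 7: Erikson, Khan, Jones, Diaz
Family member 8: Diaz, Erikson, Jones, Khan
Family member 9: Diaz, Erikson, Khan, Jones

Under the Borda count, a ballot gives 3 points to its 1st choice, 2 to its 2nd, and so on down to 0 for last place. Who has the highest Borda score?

Khan

Borda scores:
  Erikson: 1 + 1 + 0 + 2 + 1 + 2 + 3 + 2 + 2 = 14
  Diaz: 3 + 3 + 1 + 0 + 0 + 0 + 0 + 3 + 3 = 13
  Khan: 2 + 2 + 3 + 1 + 2 + 3 + 2 + 0 + 1 = 16
  Jones: 0 + 0 + 2 + 3 + 3 + 1 + 1 + 1 + 0 = 11
Khan has the highest total.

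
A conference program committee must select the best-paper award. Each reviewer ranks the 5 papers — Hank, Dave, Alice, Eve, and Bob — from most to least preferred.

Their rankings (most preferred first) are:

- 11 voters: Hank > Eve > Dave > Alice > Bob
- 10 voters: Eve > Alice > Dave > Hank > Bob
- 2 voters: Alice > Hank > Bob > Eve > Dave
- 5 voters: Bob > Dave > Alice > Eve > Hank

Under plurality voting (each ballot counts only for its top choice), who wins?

Hank

First-place vote totals:
  Hank: 11
  Dave: 0
  Alice: 2
  Eve: 10
  Bob: 5
Hank has the most first-place votes.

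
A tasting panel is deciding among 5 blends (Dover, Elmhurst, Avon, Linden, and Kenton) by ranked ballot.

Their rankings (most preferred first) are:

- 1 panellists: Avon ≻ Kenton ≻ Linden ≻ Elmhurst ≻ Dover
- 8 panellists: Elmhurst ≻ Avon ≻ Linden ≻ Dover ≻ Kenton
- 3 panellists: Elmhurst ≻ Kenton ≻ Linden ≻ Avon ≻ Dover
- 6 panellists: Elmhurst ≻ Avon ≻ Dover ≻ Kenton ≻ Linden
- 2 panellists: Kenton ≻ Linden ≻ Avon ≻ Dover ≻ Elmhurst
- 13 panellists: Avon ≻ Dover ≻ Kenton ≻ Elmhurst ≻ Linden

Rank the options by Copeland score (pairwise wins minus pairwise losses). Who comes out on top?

Elmhurst

Pairwise results:
  Dover vs Elmhurst: Elmhurst wins 18–15.
  Dover vs Avon: Avon wins 33–0.
  Dover vs Linden: Dover wins 19–14.
  Dover vs Kenton: Dover wins 27–6.
  Elmhurst vs Avon: Elmhurst wins 17–16.
  Elmhurst vs Linden: Elmhurst wins 30–3.
  Elmhurst vs Kenton: Elmhurst wins 17–16.
  Avon vs Linden: Avon wins 28–5.
  Avon vs Kenton: Avon wins 28–5.
  Linden vs Kenton: Kenton wins 25–8.
Copeland scores (wins − losses):
  Dover: 2 − 2 = 0
  Elmhurst: 4 − 0 = 4
  Avon: 3 − 1 = 2
  Linden: 0 − 4 = -4
  Kenton: 1 − 3 = -2
Elmhurst has the best Copeland score.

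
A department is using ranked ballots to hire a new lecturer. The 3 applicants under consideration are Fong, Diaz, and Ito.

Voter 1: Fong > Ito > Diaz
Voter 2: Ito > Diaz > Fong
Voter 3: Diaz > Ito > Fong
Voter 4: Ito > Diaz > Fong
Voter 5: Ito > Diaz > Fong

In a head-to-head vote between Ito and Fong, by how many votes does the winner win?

Ballots ranking Ito above Fong: 4.
Ballots ranking Fong above Ito: 1.
Ito wins 4–1, a margin of 3.

3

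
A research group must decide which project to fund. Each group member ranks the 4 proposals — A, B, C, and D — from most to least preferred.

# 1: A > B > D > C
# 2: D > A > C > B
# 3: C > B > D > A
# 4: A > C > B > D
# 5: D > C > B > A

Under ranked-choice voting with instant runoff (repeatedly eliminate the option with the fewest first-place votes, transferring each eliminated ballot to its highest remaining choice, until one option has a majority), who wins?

D

Round 1: A 2, D 2, C 1, B 0. B has the fewest and is eliminated.
Round 2: A 2, D 2, C 1. C has the fewest and is eliminated.
Round 3: D 3, A 2. D has a majority.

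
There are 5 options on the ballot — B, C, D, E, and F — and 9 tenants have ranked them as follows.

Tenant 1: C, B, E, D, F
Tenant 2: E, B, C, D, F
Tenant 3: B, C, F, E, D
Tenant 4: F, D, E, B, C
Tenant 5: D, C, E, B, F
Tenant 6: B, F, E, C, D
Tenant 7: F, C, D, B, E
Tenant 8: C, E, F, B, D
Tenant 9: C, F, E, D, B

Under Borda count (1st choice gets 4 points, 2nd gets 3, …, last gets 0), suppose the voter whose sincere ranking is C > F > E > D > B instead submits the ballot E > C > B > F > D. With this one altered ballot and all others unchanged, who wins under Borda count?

C

Borda totals with the altered ballot: B 20, C 23, D 11, E 20, F 16.
The winner is unchanged: still C.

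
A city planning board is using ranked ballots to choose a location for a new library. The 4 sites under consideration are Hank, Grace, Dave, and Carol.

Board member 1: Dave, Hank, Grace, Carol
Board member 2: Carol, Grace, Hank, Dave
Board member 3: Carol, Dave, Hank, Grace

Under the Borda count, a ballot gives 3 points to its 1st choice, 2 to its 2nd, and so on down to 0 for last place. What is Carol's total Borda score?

6

Borda scores:
  Hank: 2 + 1 + 1 = 4
  Grace: 1 + 2 + 0 = 3
  Dave: 3 + 0 + 2 = 5
  Carol: 0 + 3 + 3 = 6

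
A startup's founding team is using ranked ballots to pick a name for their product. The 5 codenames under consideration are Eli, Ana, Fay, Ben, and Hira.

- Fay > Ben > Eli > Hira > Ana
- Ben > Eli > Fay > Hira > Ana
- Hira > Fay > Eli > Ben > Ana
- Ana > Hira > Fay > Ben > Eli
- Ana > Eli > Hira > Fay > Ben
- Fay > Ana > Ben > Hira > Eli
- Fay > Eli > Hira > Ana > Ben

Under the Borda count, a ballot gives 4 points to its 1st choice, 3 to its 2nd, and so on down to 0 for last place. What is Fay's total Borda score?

20

Borda scores:
  Eli: 2 + 3 + 2 + 0 + 3 + 0 + 3 = 13
  Ana: 0 + 0 + 0 + 4 + 4 + 3 + 1 = 12
  Fay: 4 + 2 + 3 + 2 + 1 + 4 + 4 = 20
  Ben: 3 + 4 + 1 + 1 + 0 + 2 + 0 = 11
  Hira: 1 + 1 + 4 + 3 + 2 + 1 + 2 = 14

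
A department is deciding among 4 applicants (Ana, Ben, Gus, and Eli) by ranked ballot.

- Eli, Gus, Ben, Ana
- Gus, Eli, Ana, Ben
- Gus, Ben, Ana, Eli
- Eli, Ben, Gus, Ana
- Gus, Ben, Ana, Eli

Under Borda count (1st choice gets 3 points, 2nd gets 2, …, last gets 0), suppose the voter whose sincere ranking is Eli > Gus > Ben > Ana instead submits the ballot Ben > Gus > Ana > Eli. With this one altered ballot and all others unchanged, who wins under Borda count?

Borda totals with the altered ballot: Ana 4, Ben 9, Gus 12, Eli 5.
The winner is unchanged: still Gus.

Gus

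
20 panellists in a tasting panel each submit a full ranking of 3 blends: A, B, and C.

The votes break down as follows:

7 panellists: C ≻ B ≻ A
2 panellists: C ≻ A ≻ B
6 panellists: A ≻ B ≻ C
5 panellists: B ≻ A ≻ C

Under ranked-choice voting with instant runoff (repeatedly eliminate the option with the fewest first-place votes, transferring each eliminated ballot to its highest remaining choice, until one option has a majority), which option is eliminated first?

B

Round 1: C 9, A 6, B 5. B has the fewest and is eliminated.
Round 2: A 11, C 9. A has a majority.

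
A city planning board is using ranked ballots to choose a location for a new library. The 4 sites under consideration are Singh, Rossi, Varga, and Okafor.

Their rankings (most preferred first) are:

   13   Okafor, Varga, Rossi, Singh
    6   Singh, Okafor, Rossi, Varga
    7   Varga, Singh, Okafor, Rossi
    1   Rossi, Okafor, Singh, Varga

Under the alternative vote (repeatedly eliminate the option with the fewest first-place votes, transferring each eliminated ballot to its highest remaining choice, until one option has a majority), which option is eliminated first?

Rossi

Round 1: Okafor 13, Varga 7, Singh 6, Rossi 1. Rossi has the fewest and is eliminated.
Round 2: Okafor 14, Varga 7, Singh 6. Okafor has a majority.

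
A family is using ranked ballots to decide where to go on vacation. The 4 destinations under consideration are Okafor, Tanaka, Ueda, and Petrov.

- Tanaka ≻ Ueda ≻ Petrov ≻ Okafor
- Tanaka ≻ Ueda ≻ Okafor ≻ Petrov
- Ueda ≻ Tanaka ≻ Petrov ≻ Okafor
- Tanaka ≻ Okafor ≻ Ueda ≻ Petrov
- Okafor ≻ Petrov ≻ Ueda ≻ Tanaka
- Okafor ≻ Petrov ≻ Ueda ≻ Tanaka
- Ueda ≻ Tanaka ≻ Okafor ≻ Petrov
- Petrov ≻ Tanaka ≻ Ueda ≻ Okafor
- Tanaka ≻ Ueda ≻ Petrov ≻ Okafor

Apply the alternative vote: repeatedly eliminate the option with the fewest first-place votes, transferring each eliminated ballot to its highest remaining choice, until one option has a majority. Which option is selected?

Round 1: Tanaka 4, Okafor 2, Ueda 2, Petrov 1. Petrov has the fewest and is eliminated.
Round 2: Tanaka 5, Okafor 2, Ueda 2. Tanaka has a majority.

Tanaka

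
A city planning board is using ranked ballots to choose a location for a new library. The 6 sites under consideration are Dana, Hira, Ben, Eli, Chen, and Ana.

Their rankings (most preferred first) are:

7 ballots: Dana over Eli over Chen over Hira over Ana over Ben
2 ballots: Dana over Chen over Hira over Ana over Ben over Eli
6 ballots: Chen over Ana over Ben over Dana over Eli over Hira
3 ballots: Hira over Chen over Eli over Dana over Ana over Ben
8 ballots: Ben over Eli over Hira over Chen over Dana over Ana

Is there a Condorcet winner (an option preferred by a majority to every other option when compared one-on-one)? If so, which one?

No Condorcet winner

Head-to-head results (26 voters total):
Dana vs Hira: Dana wins 15–11.
Dana vs Ben: Ben wins 14–12.
Dana vs Eli: Dana wins 15–11.
Dana vs Chen: Chen wins 17–9.
Dana vs Ana: Dana wins 20–6.
Hira vs Ben: Ben wins 14–12.
Hira vs Eli: Eli wins 21–5.
Hira vs Chen: Chen wins 15–11.
Hira vs Ana: Hira wins 20–6.
Ben vs Eli: Ben wins 16–10.
Ben vs Chen: Chen wins 18–8.
Ben vs Ana: Ana wins 18–8.
Eli vs Chen: Eli wins 15–11.
Eli vs Ana: Eli wins 18–8.
Chen vs Ana: Chen wins 26–0.
No candidate beats all others: Dana beats Ana beats Ben beats Dana, a majority cycle.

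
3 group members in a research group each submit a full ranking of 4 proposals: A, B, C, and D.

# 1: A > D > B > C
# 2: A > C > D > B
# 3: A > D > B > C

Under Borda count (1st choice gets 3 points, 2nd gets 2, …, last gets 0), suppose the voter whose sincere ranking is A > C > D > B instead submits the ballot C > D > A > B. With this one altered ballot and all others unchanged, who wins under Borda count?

Borda totals with the altered ballot: A 7, B 2, C 3, D 6.
The winner is unchanged: still A.

A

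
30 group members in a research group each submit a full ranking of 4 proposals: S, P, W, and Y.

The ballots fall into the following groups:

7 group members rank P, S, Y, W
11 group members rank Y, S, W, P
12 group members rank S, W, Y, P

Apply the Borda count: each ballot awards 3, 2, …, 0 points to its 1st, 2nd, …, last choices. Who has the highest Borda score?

S

Borda scores:
  S: 7·2 + 11·2 + 12·3 = 72
  P: 7·3 + 11·0 + 12·0 = 21
  W: 7·0 + 11·1 + 12·2 = 35
  Y: 7·1 + 11·3 + 12·1 = 52
S has the highest total.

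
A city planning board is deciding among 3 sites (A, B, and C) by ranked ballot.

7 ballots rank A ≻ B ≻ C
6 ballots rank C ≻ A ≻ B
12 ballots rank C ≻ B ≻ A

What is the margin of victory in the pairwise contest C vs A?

11

Ballots ranking C above A: 6+12 = 18.
Ballots ranking A above C: 7.
C wins 18–7, a margin of 11.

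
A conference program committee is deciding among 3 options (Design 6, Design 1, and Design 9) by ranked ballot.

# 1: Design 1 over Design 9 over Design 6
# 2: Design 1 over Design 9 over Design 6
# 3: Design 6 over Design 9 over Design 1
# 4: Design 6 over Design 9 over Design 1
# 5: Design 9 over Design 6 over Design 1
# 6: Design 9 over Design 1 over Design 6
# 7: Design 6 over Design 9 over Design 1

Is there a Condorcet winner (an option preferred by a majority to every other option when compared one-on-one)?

Yes

Head-to-head results (7 voters total):
Design 6 vs Design 1: Design 6 wins 4–3.
Design 6 vs Design 9: Design 9 wins 4–3.
Design 1 vs Design 9: Design 9 wins 5–2.
Design 9 beats each rival — Design 6 (4–3), Design 1 (5–2) — so Design 9 is the Condorcet winner.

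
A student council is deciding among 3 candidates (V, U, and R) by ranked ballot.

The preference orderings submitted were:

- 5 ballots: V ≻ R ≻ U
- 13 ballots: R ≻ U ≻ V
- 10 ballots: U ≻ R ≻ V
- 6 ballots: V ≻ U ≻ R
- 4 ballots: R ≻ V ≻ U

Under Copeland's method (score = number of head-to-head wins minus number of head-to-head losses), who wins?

Pairwise results:
  V vs U: U wins 23–15.
  V vs R: R wins 27–11.
  U vs R: R wins 22–16.
Copeland scores (wins − losses):
  V: 0 − 2 = -2
  U: 1 − 1 = 0
  R: 2 − 0 = 2
R has the best Copeland score.

R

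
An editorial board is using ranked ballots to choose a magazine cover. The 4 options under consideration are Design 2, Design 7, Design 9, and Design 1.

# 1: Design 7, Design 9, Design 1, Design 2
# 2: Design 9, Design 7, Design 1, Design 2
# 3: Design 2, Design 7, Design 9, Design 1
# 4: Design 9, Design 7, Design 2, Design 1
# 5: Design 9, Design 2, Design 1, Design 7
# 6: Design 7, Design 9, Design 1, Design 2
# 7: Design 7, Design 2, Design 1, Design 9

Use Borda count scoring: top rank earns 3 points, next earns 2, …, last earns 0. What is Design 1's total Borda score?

5

Borda scores:
  Design 2: 0 + 0 + 3 + 1 + 2 + 0 + 2 = 8
  Design 7: 3 + 2 + 2 + 2 + 0 + 3 + 3 = 15
  Design 9: 2 + 3 + 1 + 3 + 3 + 2 + 0 = 14
  Design 1: 1 + 1 + 0 + 0 + 1 + 1 + 1 = 5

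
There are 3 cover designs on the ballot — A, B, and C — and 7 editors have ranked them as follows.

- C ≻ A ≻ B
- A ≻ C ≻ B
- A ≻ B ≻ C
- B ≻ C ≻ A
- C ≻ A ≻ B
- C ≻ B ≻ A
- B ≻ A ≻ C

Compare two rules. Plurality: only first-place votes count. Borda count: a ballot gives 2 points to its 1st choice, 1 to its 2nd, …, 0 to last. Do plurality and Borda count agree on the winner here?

Plurality first-place counts: A 2, B 2, C 3 → C.
Borda totals: A 7, B 6, C 8 → C.
The two rules agree on C.

Yes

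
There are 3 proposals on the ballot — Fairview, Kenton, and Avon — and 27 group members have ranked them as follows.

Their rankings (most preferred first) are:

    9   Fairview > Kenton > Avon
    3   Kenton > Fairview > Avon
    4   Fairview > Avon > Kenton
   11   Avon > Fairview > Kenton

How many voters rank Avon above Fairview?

11

Ballots ranking Avon above Fairview: 11.
Ballots ranking Fairview above Avon: 9+3+4 = 16.
So 11 of 27 voters prefer Avon to Fairview.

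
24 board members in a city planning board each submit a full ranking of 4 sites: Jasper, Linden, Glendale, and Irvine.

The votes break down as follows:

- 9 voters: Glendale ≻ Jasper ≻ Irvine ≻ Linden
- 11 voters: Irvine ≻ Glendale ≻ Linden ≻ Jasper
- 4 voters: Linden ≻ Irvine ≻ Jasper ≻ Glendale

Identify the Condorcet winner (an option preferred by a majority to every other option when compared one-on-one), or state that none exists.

Head-to-head results (24 voters total):
Jasper vs Linden: Linden wins 15–9.
Jasper vs Glendale: Glendale wins 20–4.
Jasper vs Irvine: Irvine wins 15–9.
Linden vs Glendale: Glendale wins 20–4.
Linden vs Irvine: Irvine wins 20–4.
Glendale vs Irvine: Irvine wins 15–9.
Irvine beats each rival — Jasper (15–9), Linden (20–4), Glendale (15–9) — so Irvine is the Condorcet winner.

Irvine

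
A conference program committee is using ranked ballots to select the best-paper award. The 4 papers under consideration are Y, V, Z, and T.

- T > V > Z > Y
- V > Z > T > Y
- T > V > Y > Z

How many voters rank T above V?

Ballots ranking T above V: 2.
Ballots ranking V above T: 1.
So 2 of 3 voters prefer T to V.

2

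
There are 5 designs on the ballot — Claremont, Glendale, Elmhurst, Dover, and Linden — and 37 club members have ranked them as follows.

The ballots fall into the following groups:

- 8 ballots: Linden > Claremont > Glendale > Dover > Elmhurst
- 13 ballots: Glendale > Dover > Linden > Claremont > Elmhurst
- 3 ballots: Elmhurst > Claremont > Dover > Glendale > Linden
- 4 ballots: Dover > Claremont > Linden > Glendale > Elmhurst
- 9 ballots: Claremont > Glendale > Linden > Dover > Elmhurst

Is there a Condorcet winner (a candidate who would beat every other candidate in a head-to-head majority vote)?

No

Head-to-head results (37 voters total):
Claremont vs Glendale: Claremont wins 24–13.
Claremont vs Elmhurst: Claremont wins 34–3.
Claremont vs Dover: Claremont wins 20–17.
Claremont vs Linden: Linden wins 21–16.
Glendale vs Elmhurst: Glendale wins 34–3.
Glendale vs Dover: Glendale wins 30–7.
Glendale vs Linden: Glendale wins 25–12.
Elmhurst vs Dover: Dover wins 34–3.
Elmhurst vs Linden: Linden wins 34–3.
Dover vs Linden: Dover wins 20–17.
No candidate beats all others: Claremont beats Glendale beats Linden beats Claremont, a majority cycle.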